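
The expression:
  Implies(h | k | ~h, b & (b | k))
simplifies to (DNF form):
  b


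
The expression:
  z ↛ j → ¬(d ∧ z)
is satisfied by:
  {j: True, z: False, d: False}
  {j: False, z: False, d: False}
  {d: True, j: True, z: False}
  {d: True, j: False, z: False}
  {z: True, j: True, d: False}
  {z: True, j: False, d: False}
  {z: True, d: True, j: True}


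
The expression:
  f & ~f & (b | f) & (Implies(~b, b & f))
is never true.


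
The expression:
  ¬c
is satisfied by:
  {c: False}


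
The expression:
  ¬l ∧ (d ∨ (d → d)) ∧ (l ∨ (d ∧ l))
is never true.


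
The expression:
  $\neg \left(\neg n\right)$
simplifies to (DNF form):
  $n$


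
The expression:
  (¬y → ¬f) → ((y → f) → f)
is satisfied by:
  {y: True, f: True}
  {y: True, f: False}
  {f: True, y: False}


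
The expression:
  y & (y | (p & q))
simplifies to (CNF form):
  y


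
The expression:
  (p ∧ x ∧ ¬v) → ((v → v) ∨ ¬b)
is always true.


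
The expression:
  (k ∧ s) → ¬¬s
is always true.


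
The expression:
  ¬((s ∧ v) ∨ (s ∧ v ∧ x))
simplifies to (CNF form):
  ¬s ∨ ¬v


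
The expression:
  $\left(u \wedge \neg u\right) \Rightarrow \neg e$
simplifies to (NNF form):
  $\text{True}$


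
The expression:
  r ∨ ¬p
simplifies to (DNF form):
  r ∨ ¬p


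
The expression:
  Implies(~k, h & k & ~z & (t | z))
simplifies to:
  k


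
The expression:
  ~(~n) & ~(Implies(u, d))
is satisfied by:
  {u: True, n: True, d: False}


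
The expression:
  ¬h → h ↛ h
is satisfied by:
  {h: True}


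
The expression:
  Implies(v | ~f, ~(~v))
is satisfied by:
  {v: True, f: True}
  {v: True, f: False}
  {f: True, v: False}


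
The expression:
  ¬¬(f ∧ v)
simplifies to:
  f ∧ v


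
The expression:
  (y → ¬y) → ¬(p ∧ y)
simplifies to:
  True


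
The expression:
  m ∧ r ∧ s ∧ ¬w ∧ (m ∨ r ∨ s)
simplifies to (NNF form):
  m ∧ r ∧ s ∧ ¬w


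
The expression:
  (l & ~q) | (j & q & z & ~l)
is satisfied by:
  {l: True, z: True, j: True, q: False}
  {l: True, z: True, j: False, q: False}
  {l: True, j: True, z: False, q: False}
  {l: True, j: False, z: False, q: False}
  {q: True, z: True, j: True, l: False}


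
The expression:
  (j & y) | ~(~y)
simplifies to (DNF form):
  y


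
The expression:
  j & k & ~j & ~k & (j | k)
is never true.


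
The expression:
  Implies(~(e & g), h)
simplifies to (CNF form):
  (e | h) & (g | h)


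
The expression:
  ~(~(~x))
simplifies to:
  ~x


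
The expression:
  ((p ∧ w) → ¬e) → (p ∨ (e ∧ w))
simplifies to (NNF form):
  p ∨ (e ∧ w)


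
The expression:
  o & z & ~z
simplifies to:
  False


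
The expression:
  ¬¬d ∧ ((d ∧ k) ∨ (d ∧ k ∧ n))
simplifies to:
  d ∧ k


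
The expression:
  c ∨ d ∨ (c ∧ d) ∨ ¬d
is always true.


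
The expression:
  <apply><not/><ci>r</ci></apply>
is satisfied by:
  {r: False}


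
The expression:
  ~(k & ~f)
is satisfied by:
  {f: True, k: False}
  {k: False, f: False}
  {k: True, f: True}


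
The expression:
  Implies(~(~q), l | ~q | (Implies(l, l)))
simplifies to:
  True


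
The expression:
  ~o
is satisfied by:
  {o: False}


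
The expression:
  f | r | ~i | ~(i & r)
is always true.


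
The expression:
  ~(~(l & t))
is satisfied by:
  {t: True, l: True}


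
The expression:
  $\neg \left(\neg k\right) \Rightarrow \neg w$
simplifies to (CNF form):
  $\neg k \vee \neg w$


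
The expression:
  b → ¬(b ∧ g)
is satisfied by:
  {g: False, b: False}
  {b: True, g: False}
  {g: True, b: False}


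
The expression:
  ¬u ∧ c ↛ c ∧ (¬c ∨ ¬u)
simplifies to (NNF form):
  False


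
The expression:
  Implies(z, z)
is always true.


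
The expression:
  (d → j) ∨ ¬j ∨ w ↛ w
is always true.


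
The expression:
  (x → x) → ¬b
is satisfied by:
  {b: False}


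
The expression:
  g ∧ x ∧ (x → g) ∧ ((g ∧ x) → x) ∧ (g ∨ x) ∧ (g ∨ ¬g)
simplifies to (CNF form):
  g ∧ x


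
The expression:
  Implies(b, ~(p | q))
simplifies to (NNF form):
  ~b | (~p & ~q)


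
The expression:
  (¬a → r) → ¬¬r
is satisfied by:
  {r: True, a: False}
  {a: False, r: False}
  {a: True, r: True}


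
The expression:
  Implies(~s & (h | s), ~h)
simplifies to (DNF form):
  s | ~h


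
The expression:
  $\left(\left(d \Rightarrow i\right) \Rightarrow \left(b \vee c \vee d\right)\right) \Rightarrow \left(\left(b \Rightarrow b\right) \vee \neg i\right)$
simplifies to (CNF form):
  $\text{True}$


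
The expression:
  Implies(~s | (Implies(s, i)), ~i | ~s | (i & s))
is always true.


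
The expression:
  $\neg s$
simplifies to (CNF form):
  $\neg s$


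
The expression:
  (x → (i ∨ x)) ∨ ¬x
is always true.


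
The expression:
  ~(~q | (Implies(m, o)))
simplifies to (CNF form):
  m & q & ~o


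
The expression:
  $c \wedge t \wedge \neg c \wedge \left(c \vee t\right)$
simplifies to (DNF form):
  $\text{False}$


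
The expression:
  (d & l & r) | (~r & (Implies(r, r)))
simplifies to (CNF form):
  (d | ~r) & (l | ~r)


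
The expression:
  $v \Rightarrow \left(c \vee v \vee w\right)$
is always true.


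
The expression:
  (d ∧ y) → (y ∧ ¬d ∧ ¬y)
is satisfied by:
  {d: False, y: False}
  {y: True, d: False}
  {d: True, y: False}


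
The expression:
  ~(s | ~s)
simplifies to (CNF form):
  False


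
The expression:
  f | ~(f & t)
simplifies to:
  True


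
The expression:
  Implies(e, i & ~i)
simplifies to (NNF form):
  ~e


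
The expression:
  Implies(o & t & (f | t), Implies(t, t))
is always true.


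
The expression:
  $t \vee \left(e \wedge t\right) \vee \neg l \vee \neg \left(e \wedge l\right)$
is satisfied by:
  {t: True, l: False, e: False}
  {l: False, e: False, t: False}
  {t: True, e: True, l: False}
  {e: True, l: False, t: False}
  {t: True, l: True, e: False}
  {l: True, t: False, e: False}
  {t: True, e: True, l: True}


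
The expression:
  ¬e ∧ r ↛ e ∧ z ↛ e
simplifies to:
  r ∧ z ∧ ¬e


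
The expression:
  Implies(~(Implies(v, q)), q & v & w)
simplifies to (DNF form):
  q | ~v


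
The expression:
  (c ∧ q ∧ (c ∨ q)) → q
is always true.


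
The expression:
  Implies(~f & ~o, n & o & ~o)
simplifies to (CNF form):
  f | o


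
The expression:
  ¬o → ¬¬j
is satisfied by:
  {o: True, j: True}
  {o: True, j: False}
  {j: True, o: False}


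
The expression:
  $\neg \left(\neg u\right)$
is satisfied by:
  {u: True}


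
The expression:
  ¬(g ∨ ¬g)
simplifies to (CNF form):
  False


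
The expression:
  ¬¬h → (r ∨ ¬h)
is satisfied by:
  {r: True, h: False}
  {h: False, r: False}
  {h: True, r: True}


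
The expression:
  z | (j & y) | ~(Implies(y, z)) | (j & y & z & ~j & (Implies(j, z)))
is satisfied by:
  {y: True, z: True}
  {y: True, z: False}
  {z: True, y: False}


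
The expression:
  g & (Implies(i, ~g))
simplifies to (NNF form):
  g & ~i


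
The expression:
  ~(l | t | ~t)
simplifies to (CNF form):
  False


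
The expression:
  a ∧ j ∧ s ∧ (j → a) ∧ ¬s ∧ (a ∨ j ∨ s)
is never true.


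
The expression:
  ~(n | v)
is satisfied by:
  {n: False, v: False}


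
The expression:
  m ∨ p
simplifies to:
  m ∨ p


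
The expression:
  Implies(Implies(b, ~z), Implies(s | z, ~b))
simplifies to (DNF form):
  z | ~b | ~s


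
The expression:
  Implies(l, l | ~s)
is always true.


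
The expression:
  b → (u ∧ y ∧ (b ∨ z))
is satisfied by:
  {u: True, y: True, b: False}
  {u: True, y: False, b: False}
  {y: True, u: False, b: False}
  {u: False, y: False, b: False}
  {b: True, u: True, y: True}


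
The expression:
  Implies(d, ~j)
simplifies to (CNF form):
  ~d | ~j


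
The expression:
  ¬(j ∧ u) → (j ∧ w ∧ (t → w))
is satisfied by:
  {j: True, u: True, w: True}
  {j: True, u: True, w: False}
  {j: True, w: True, u: False}


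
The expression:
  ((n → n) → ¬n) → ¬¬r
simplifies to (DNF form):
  n ∨ r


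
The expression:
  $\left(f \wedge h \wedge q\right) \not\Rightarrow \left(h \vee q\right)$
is never true.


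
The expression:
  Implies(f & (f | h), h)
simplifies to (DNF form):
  h | ~f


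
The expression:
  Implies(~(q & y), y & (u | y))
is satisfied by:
  {y: True}


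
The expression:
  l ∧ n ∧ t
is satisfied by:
  {t: True, n: True, l: True}


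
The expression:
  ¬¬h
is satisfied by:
  {h: True}


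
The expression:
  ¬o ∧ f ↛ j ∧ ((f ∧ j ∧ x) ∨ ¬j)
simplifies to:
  f ∧ ¬j ∧ ¬o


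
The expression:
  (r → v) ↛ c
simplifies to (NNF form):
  ¬c ∧ (v ∨ ¬r)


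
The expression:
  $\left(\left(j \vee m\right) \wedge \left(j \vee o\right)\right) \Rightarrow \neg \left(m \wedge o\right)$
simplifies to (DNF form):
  $\neg m \vee \neg o$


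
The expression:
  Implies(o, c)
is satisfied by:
  {c: True, o: False}
  {o: False, c: False}
  {o: True, c: True}


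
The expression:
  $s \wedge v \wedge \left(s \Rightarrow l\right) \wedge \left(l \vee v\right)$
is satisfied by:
  {v: True, s: True, l: True}


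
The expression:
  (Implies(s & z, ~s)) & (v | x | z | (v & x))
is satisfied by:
  {v: True, x: True, s: False, z: False}
  {v: True, x: False, s: False, z: False}
  {x: True, v: False, s: False, z: False}
  {v: True, s: True, x: True, z: False}
  {v: True, s: True, x: False, z: False}
  {s: True, x: True, v: False, z: False}
  {z: True, v: True, x: True, s: False}
  {z: True, v: True, x: False, s: False}
  {z: True, x: True, s: False, v: False}
  {z: True, x: False, s: False, v: False}


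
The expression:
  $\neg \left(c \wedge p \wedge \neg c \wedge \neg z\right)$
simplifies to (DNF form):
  $\text{True}$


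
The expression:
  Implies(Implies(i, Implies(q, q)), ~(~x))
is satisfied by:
  {x: True}


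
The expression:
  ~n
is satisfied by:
  {n: False}


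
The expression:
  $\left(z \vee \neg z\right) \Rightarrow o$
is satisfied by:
  {o: True}


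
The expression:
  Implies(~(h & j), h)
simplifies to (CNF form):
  h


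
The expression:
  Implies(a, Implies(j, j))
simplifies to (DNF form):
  True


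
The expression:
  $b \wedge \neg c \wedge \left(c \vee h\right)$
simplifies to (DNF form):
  $b \wedge h \wedge \neg c$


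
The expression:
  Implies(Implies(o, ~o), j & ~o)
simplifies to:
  j | o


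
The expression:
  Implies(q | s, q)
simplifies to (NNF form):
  q | ~s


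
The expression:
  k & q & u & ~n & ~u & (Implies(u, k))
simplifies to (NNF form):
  False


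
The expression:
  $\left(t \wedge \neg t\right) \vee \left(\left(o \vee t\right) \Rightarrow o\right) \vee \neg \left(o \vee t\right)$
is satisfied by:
  {o: True, t: False}
  {t: False, o: False}
  {t: True, o: True}


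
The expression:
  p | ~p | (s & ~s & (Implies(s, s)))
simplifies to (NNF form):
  True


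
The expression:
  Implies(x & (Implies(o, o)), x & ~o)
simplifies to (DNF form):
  ~o | ~x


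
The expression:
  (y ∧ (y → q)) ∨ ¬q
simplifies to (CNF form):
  y ∨ ¬q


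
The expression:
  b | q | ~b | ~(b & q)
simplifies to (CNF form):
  True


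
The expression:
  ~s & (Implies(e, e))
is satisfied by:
  {s: False}


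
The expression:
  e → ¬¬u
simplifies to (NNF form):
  u ∨ ¬e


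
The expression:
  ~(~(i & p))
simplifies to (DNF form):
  i & p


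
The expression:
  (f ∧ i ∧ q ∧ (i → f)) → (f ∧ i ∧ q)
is always true.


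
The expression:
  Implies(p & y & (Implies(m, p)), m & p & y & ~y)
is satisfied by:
  {p: False, y: False}
  {y: True, p: False}
  {p: True, y: False}


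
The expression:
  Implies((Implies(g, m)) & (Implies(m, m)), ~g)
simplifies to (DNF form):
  ~g | ~m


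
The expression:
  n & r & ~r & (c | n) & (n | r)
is never true.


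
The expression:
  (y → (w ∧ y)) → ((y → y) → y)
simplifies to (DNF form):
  y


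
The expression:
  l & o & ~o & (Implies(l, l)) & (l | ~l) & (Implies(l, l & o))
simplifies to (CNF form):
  False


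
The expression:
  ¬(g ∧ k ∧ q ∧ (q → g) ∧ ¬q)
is always true.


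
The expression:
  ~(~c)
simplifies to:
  c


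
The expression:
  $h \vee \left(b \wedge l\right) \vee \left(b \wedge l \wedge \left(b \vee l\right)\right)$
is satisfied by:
  {b: True, h: True, l: True}
  {b: True, h: True, l: False}
  {h: True, l: True, b: False}
  {h: True, l: False, b: False}
  {b: True, l: True, h: False}


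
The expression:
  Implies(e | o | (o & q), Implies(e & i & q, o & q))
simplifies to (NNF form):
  o | ~e | ~i | ~q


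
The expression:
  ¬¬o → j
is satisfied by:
  {j: True, o: False}
  {o: False, j: False}
  {o: True, j: True}


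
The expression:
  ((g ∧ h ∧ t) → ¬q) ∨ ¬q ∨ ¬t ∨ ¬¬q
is always true.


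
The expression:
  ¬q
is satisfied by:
  {q: False}


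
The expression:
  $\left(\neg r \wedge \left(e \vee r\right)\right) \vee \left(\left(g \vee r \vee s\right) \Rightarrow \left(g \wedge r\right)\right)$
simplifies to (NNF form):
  $\left(e \wedge \neg r\right) \vee \left(g \wedge r\right) \vee \left(\neg g \wedge \neg r \wedge \neg s\right)$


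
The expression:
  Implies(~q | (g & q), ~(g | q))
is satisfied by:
  {g: False}


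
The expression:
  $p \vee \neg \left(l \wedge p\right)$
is always true.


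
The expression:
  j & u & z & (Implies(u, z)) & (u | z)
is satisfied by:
  {z: True, j: True, u: True}


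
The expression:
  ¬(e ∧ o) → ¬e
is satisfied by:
  {o: True, e: False}
  {e: False, o: False}
  {e: True, o: True}


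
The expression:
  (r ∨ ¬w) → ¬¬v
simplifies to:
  v ∨ (w ∧ ¬r)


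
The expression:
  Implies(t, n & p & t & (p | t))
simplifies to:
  ~t | (n & p)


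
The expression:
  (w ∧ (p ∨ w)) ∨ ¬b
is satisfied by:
  {w: True, b: False}
  {b: False, w: False}
  {b: True, w: True}


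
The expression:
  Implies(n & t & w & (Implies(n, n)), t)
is always true.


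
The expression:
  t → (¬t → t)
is always true.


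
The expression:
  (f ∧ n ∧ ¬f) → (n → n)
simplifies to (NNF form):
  True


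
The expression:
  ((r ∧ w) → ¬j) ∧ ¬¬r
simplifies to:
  r ∧ (¬j ∨ ¬w)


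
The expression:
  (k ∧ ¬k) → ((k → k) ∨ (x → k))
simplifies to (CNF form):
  True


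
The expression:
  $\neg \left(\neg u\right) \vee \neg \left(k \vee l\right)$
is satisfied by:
  {u: True, k: False, l: False}
  {u: True, l: True, k: False}
  {u: True, k: True, l: False}
  {u: True, l: True, k: True}
  {l: False, k: False, u: False}


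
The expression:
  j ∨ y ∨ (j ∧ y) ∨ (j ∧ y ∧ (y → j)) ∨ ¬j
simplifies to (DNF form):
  True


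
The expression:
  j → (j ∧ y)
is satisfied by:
  {y: True, j: False}
  {j: False, y: False}
  {j: True, y: True}


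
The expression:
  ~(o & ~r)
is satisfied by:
  {r: True, o: False}
  {o: False, r: False}
  {o: True, r: True}


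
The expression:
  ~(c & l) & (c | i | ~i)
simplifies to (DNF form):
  ~c | ~l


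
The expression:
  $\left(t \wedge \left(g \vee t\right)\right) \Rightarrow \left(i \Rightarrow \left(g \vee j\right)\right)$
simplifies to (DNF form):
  $g \vee j \vee \neg i \vee \neg t$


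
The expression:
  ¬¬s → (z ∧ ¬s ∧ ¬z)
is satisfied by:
  {s: False}


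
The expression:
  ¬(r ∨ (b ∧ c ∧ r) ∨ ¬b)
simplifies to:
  b ∧ ¬r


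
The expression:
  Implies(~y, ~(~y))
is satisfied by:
  {y: True}


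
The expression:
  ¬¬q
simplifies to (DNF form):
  q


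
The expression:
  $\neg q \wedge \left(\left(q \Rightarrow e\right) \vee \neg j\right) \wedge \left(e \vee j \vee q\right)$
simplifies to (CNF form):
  $\neg q \wedge \left(e \vee j\right)$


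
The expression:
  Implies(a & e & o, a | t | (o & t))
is always true.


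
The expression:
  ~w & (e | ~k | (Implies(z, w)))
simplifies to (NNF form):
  ~w & (e | ~k | ~z)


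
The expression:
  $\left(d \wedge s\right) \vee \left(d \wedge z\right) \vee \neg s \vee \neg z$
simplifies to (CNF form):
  $d \vee \neg s \vee \neg z$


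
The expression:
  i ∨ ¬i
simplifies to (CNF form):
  True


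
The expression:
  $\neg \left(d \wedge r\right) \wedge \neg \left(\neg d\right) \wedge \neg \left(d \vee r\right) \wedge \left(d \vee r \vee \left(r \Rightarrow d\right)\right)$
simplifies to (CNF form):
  $\text{False}$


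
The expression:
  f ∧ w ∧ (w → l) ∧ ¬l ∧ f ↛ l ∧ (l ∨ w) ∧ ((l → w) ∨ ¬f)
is never true.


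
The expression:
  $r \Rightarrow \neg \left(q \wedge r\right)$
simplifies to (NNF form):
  $\neg q \vee \neg r$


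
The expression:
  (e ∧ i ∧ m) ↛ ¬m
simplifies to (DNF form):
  e ∧ i ∧ m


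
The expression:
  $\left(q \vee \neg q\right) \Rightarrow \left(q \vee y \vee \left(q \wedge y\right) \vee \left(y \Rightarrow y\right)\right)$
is always true.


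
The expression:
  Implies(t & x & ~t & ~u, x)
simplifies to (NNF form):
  True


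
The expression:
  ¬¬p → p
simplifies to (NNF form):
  True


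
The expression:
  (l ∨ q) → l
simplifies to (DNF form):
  l ∨ ¬q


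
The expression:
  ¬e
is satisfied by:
  {e: False}


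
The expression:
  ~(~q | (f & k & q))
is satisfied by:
  {q: True, k: False, f: False}
  {q: True, f: True, k: False}
  {q: True, k: True, f: False}


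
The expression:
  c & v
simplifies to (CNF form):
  c & v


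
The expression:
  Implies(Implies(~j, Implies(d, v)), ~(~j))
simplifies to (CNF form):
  (d | j) & (j | ~v)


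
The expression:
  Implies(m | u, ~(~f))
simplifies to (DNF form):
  f | (~m & ~u)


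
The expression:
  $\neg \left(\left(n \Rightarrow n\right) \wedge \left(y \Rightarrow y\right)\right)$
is never true.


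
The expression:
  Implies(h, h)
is always true.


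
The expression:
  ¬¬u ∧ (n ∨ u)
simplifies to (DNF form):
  u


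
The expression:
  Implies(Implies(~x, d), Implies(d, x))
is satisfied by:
  {x: True, d: False}
  {d: False, x: False}
  {d: True, x: True}


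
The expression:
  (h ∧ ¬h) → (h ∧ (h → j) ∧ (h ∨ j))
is always true.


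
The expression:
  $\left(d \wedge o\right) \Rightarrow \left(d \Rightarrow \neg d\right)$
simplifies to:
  $\neg d \vee \neg o$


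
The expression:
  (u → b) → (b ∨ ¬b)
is always true.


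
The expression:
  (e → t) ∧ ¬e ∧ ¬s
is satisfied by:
  {e: False, s: False}


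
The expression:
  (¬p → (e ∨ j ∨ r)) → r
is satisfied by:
  {r: True, j: False, p: False, e: False}
  {r: True, e: True, j: False, p: False}
  {r: True, p: True, j: False, e: False}
  {r: True, e: True, p: True, j: False}
  {r: True, j: True, p: False, e: False}
  {r: True, e: True, j: True, p: False}
  {r: True, p: True, j: True, e: False}
  {r: True, e: True, p: True, j: True}
  {e: False, j: False, p: False, r: False}


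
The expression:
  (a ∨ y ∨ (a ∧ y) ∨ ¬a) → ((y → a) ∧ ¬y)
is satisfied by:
  {y: False}


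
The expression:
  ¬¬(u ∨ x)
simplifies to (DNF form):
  u ∨ x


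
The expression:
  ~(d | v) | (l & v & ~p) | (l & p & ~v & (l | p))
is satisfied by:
  {l: True, p: False, d: False, v: False}
  {l: True, p: True, d: False, v: False}
  {l: False, p: False, d: False, v: False}
  {p: True, l: False, d: False, v: False}
  {l: True, v: True, p: False, d: False}
  {l: True, d: True, p: True, v: False}
  {l: True, v: True, d: True, p: False}


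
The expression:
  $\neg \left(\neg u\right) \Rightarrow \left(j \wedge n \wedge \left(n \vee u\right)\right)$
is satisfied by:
  {n: True, j: True, u: False}
  {n: True, j: False, u: False}
  {j: True, n: False, u: False}
  {n: False, j: False, u: False}
  {n: True, u: True, j: True}


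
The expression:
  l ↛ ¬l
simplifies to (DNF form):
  l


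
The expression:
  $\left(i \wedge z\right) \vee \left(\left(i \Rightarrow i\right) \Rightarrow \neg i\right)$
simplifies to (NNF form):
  $z \vee \neg i$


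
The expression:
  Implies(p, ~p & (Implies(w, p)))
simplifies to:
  ~p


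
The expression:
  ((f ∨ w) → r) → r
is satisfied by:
  {r: True, w: True, f: True}
  {r: True, w: True, f: False}
  {r: True, f: True, w: False}
  {r: True, f: False, w: False}
  {w: True, f: True, r: False}
  {w: True, f: False, r: False}
  {f: True, w: False, r: False}


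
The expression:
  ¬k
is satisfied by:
  {k: False}


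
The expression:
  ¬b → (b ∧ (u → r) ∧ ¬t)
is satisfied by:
  {b: True}


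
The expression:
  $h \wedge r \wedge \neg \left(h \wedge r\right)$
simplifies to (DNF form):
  $\text{False}$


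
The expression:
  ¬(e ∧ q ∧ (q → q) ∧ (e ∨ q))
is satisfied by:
  {e: False, q: False}
  {q: True, e: False}
  {e: True, q: False}


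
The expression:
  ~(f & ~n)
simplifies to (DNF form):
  n | ~f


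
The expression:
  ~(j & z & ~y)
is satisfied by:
  {y: True, z: False, j: False}
  {z: False, j: False, y: False}
  {j: True, y: True, z: False}
  {j: True, z: False, y: False}
  {y: True, z: True, j: False}
  {z: True, y: False, j: False}
  {j: True, z: True, y: True}


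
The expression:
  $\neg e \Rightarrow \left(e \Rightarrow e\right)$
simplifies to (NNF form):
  $\text{True}$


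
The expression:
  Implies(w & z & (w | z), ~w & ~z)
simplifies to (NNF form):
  ~w | ~z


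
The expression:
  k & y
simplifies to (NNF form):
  k & y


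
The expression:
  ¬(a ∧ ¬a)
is always true.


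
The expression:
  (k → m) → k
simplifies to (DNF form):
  k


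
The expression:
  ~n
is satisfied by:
  {n: False}


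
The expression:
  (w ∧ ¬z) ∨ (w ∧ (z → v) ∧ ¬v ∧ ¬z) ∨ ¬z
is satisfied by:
  {z: False}


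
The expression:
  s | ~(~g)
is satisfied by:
  {g: True, s: True}
  {g: True, s: False}
  {s: True, g: False}


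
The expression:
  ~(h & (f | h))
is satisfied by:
  {h: False}


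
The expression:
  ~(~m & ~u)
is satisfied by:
  {m: True, u: True}
  {m: True, u: False}
  {u: True, m: False}


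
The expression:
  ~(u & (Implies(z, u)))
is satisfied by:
  {u: False}


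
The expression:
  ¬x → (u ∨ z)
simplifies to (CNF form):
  u ∨ x ∨ z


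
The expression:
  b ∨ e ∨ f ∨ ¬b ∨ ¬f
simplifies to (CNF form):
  True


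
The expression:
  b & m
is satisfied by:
  {m: True, b: True}


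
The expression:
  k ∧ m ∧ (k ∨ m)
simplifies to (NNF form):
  k ∧ m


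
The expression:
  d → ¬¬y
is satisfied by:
  {y: True, d: False}
  {d: False, y: False}
  {d: True, y: True}


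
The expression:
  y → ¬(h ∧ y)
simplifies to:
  ¬h ∨ ¬y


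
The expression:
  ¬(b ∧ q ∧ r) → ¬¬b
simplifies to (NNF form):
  b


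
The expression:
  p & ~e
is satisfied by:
  {p: True, e: False}


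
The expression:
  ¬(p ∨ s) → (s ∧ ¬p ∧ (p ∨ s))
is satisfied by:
  {p: True, s: True}
  {p: True, s: False}
  {s: True, p: False}


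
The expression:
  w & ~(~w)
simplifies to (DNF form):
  w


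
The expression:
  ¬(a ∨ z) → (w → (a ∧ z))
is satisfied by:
  {a: True, z: True, w: False}
  {a: True, w: False, z: False}
  {z: True, w: False, a: False}
  {z: False, w: False, a: False}
  {a: True, z: True, w: True}
  {a: True, w: True, z: False}
  {z: True, w: True, a: False}


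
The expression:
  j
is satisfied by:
  {j: True}


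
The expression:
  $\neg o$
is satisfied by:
  {o: False}


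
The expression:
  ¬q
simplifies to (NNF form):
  ¬q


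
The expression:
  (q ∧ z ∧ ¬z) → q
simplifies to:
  True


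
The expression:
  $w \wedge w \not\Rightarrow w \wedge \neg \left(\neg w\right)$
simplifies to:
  $\text{False}$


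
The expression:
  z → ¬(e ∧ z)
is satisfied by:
  {e: False, z: False}
  {z: True, e: False}
  {e: True, z: False}


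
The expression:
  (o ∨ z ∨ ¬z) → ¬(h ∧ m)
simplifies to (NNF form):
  ¬h ∨ ¬m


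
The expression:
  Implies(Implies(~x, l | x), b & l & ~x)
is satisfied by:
  {b: True, x: False, l: False}
  {x: False, l: False, b: False}
  {b: True, l: True, x: False}


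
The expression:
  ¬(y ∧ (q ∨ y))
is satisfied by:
  {y: False}


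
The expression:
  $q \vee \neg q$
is always true.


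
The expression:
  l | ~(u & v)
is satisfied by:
  {l: True, u: False, v: False}
  {u: False, v: False, l: False}
  {l: True, v: True, u: False}
  {v: True, u: False, l: False}
  {l: True, u: True, v: False}
  {u: True, l: False, v: False}
  {l: True, v: True, u: True}


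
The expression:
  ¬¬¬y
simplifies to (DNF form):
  ¬y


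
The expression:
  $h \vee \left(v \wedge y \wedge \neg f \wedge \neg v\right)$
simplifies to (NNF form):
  $h$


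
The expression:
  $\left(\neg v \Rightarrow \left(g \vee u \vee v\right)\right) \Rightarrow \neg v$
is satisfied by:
  {v: False}


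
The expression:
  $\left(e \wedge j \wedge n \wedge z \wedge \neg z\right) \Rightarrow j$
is always true.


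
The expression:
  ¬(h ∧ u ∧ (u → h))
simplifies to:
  ¬h ∨ ¬u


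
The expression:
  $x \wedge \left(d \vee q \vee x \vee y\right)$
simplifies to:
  $x$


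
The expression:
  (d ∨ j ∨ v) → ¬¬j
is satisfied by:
  {j: True, d: False, v: False}
  {v: True, j: True, d: False}
  {j: True, d: True, v: False}
  {v: True, j: True, d: True}
  {v: False, d: False, j: False}


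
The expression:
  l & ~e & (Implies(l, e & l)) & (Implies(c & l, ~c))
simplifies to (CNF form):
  False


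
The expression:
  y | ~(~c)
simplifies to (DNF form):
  c | y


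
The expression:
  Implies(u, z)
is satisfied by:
  {z: True, u: False}
  {u: False, z: False}
  {u: True, z: True}


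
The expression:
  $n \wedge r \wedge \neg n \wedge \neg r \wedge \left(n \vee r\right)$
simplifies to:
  $\text{False}$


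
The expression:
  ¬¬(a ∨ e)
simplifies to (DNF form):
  a ∨ e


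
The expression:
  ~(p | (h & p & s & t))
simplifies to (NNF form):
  ~p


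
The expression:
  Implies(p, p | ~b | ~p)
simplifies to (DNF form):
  True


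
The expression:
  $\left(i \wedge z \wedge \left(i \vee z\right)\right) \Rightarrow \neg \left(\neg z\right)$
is always true.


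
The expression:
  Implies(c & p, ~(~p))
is always true.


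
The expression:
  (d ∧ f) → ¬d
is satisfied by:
  {d: False, f: False}
  {f: True, d: False}
  {d: True, f: False}


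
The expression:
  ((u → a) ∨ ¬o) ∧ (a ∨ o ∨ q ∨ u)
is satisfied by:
  {a: True, q: True, u: False, o: False}
  {a: True, u: False, q: False, o: False}
  {a: True, q: True, u: True, o: False}
  {a: True, u: True, q: False, o: False}
  {a: True, o: True, q: True, u: False}
  {a: True, o: True, u: False, q: False}
  {a: True, o: True, q: True, u: True}
  {a: True, o: True, u: True, q: False}
  {q: True, o: False, u: False, a: False}
  {q: True, u: True, o: False, a: False}
  {u: True, o: False, q: False, a: False}
  {q: True, o: True, u: False, a: False}
  {o: True, u: False, q: False, a: False}


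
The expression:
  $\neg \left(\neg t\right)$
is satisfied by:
  {t: True}


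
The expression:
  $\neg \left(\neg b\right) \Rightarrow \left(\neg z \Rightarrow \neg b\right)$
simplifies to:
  $z \vee \neg b$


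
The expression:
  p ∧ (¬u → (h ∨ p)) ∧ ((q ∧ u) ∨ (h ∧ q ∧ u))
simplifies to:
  p ∧ q ∧ u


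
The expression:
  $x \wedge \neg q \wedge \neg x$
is never true.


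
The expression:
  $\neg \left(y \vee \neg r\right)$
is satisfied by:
  {r: True, y: False}


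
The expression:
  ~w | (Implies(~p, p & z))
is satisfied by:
  {p: True, w: False}
  {w: False, p: False}
  {w: True, p: True}


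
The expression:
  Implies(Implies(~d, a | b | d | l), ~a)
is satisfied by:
  {a: False}


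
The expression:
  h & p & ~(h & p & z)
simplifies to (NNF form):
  h & p & ~z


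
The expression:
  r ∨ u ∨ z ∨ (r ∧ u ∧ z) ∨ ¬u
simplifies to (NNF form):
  True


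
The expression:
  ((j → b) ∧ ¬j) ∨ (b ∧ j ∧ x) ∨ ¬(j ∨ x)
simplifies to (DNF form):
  (b ∧ x) ∨ ¬j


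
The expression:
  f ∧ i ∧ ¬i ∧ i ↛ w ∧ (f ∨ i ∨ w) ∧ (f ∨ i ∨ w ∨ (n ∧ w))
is never true.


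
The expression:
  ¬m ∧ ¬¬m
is never true.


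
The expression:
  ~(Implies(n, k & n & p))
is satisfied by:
  {n: True, p: False, k: False}
  {k: True, n: True, p: False}
  {p: True, n: True, k: False}


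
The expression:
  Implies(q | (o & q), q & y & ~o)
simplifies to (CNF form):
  (y | ~q) & (~o | ~q)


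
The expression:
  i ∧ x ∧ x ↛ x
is never true.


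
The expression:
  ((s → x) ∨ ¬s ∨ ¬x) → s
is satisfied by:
  {s: True}


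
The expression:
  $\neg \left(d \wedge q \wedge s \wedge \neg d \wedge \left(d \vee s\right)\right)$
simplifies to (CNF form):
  $\text{True}$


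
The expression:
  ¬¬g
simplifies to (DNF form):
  g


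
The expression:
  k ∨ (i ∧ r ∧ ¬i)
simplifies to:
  k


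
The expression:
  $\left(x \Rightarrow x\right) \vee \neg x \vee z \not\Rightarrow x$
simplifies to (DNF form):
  $\text{True}$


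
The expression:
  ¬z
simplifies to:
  ¬z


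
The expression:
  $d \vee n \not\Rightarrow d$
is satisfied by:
  {n: True, d: True}
  {n: True, d: False}
  {d: True, n: False}


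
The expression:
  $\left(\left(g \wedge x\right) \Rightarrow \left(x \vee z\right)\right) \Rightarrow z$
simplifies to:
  $z$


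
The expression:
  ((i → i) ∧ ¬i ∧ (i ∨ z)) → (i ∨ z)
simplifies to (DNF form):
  True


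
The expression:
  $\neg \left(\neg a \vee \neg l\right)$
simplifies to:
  $a \wedge l$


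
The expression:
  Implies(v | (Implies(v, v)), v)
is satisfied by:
  {v: True}


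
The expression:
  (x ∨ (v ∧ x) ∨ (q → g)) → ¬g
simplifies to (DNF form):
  ¬g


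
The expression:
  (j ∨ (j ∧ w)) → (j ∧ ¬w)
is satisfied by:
  {w: False, j: False}
  {j: True, w: False}
  {w: True, j: False}


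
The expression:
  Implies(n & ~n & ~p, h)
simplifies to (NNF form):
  True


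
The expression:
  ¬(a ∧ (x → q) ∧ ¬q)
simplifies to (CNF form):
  q ∨ x ∨ ¬a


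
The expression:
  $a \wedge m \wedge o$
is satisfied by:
  {a: True, m: True, o: True}


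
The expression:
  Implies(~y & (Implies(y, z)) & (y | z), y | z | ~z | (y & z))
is always true.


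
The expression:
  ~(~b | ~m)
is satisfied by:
  {m: True, b: True}


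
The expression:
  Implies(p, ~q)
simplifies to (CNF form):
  ~p | ~q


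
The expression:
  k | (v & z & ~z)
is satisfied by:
  {k: True}


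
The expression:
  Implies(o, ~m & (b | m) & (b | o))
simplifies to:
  ~o | (b & ~m)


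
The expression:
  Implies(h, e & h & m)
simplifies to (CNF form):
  (e | ~h) & (m | ~h)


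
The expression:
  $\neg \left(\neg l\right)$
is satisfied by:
  {l: True}


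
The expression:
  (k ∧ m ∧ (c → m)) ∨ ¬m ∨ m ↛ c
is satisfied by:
  {k: True, m: False, c: False}
  {m: False, c: False, k: False}
  {c: True, k: True, m: False}
  {c: True, m: False, k: False}
  {k: True, m: True, c: False}
  {m: True, k: False, c: False}
  {c: True, m: True, k: True}


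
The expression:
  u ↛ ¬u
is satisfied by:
  {u: True}


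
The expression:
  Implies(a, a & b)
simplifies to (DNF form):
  b | ~a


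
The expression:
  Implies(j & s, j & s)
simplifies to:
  True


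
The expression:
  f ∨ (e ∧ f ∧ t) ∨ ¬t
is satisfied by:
  {f: True, t: False}
  {t: False, f: False}
  {t: True, f: True}


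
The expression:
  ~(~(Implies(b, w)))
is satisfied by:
  {w: True, b: False}
  {b: False, w: False}
  {b: True, w: True}


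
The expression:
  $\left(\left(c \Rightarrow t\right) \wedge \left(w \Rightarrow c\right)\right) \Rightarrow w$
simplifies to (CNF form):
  $\left(c \vee w\right) \wedge \left(w \vee \neg t\right)$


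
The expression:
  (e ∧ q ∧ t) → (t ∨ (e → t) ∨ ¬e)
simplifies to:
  True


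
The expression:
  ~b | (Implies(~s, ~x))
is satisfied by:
  {s: True, x: False, b: False}
  {s: False, x: False, b: False}
  {b: True, s: True, x: False}
  {b: True, s: False, x: False}
  {x: True, s: True, b: False}
  {x: True, s: False, b: False}
  {x: True, b: True, s: True}


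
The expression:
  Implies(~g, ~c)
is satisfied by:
  {g: True, c: False}
  {c: False, g: False}
  {c: True, g: True}


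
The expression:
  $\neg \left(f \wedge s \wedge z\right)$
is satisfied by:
  {s: False, z: False, f: False}
  {f: True, s: False, z: False}
  {z: True, s: False, f: False}
  {f: True, z: True, s: False}
  {s: True, f: False, z: False}
  {f: True, s: True, z: False}
  {z: True, s: True, f: False}


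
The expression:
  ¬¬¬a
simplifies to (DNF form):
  ¬a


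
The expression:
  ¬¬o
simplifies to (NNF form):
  o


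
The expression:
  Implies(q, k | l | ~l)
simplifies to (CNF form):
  True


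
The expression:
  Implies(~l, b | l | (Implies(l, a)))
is always true.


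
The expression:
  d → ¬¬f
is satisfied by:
  {f: True, d: False}
  {d: False, f: False}
  {d: True, f: True}


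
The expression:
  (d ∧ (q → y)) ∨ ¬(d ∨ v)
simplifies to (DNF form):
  (d ∧ y) ∨ (d ∧ ¬q) ∨ (¬d ∧ ¬v)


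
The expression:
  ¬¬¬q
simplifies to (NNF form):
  ¬q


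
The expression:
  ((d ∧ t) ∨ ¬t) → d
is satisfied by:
  {d: True, t: True}
  {d: True, t: False}
  {t: True, d: False}


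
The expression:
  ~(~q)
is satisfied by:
  {q: True}


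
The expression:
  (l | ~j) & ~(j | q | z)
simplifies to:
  ~j & ~q & ~z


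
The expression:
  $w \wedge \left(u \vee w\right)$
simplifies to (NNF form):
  $w$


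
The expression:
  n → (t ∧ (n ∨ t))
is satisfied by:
  {t: True, n: False}
  {n: False, t: False}
  {n: True, t: True}


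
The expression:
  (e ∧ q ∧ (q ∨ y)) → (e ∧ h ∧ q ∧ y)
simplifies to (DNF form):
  (h ∧ y) ∨ ¬e ∨ ¬q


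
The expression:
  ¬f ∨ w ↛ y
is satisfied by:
  {w: True, f: False, y: False}
  {w: False, f: False, y: False}
  {y: True, w: True, f: False}
  {y: True, w: False, f: False}
  {f: True, w: True, y: False}


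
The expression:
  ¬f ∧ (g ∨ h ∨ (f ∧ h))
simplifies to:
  ¬f ∧ (g ∨ h)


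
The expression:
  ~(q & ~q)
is always true.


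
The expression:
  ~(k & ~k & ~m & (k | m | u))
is always true.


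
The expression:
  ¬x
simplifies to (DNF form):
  ¬x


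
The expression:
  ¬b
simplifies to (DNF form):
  ¬b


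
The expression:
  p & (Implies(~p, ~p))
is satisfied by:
  {p: True}


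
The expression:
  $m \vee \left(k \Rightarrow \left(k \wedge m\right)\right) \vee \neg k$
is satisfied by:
  {m: True, k: False}
  {k: False, m: False}
  {k: True, m: True}


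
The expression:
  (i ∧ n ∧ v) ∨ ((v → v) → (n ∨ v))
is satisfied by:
  {n: True, v: True}
  {n: True, v: False}
  {v: True, n: False}


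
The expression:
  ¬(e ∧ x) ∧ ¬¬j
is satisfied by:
  {j: True, e: False, x: False}
  {j: True, x: True, e: False}
  {j: True, e: True, x: False}


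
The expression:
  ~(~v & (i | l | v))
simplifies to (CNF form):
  (v | ~i) & (v | ~l)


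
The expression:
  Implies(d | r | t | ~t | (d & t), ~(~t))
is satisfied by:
  {t: True}


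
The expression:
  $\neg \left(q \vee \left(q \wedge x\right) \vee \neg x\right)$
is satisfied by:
  {x: True, q: False}


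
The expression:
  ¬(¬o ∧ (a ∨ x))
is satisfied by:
  {o: True, a: False, x: False}
  {x: True, o: True, a: False}
  {o: True, a: True, x: False}
  {x: True, o: True, a: True}
  {x: False, a: False, o: False}


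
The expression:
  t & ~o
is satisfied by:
  {t: True, o: False}


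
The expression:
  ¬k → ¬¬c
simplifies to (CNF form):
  c ∨ k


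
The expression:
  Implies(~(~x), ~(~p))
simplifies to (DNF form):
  p | ~x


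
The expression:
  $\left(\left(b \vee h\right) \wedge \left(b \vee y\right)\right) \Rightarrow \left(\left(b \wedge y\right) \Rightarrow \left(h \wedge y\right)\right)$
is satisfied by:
  {h: True, y: False, b: False}
  {h: False, y: False, b: False}
  {b: True, h: True, y: False}
  {b: True, h: False, y: False}
  {y: True, h: True, b: False}
  {y: True, h: False, b: False}
  {y: True, b: True, h: True}


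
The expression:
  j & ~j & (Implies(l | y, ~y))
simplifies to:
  False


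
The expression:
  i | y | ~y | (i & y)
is always true.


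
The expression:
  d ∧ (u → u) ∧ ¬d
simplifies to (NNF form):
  False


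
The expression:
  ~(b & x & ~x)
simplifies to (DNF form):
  True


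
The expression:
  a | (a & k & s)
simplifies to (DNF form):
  a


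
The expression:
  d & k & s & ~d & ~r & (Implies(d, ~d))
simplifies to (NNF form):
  False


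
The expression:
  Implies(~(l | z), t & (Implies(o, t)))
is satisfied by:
  {t: True, l: True, z: True}
  {t: True, l: True, z: False}
  {t: True, z: True, l: False}
  {t: True, z: False, l: False}
  {l: True, z: True, t: False}
  {l: True, z: False, t: False}
  {z: True, l: False, t: False}


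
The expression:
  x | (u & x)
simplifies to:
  x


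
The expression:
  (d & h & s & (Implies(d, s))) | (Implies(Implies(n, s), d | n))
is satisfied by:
  {n: True, d: True}
  {n: True, d: False}
  {d: True, n: False}


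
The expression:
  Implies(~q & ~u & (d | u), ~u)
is always true.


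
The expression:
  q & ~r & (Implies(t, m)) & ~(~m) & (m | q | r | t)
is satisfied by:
  {m: True, q: True, r: False}


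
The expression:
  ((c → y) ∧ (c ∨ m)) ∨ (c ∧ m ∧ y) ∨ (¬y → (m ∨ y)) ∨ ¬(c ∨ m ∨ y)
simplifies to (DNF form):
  m ∨ y ∨ ¬c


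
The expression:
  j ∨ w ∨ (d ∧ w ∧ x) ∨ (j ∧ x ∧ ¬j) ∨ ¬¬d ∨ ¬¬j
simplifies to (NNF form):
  d ∨ j ∨ w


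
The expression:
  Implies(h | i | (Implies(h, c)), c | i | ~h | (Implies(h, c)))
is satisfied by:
  {i: True, c: True, h: False}
  {i: True, h: False, c: False}
  {c: True, h: False, i: False}
  {c: False, h: False, i: False}
  {i: True, c: True, h: True}
  {i: True, h: True, c: False}
  {c: True, h: True, i: False}
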